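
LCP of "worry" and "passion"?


Word 1: "worry"
Word 2: "passion"
Comparing from start:
  Pos 0: 'w' != 'p' (stop)
LCP = "" (length 0)


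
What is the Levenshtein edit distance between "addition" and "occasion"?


Word 1: "addition" (length 8)
Word 2: "occasion" (length 8)
One optimal edit sequence (insert/delete/substitute each cost 1):
  1. substitute 'a' -> 'o'  (+1)
  2. substitute 'd' -> 'c'  (+1)
  3. substitute 'd' -> 'c'  (+1)
  4. substitute 'i' -> 'a'  (+1)
  5. substitute 't' -> 's'  (+1)
  6. keep 'i'
  7. keep 'o'
  8. keep 'n'
Total edit operations: 5
Edit distance = 5


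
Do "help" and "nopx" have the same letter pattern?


Pattern of "help": [0, 1, 2, 3]
Pattern of "nopx": [0, 1, 2, 3]
Patterns match
Same pattern = Yes


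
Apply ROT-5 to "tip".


Word: "tip"
Shift: 5
Each letter → (letter + shift) mod 26:
  't' (19) + 5 = 24 → 'y'
  'i' (8) + 5 = 13 → 'n'
  'p' (15) + 5 = 20 → 'u'
Result = "ynu"


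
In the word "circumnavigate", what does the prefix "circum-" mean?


Prefix: circum-
Example: circumnavigate (circum- + navigate)
Meaning = around


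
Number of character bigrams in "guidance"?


Word: "guidance" (length 8)
Number of 2-grams = length - 2 + 1 = 8 - 2 + 1
= 7


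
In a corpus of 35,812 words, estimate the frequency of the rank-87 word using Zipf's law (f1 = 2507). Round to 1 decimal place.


Zipf's law: f(r) = f(1) / r
f(1) = 2507
f(87) = 2507 / 87
= 28.8 occurrences


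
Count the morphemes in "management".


Word: "management"
Morphemes: manage + -ment
Each morpheme carries meaning
= 2 morphemes


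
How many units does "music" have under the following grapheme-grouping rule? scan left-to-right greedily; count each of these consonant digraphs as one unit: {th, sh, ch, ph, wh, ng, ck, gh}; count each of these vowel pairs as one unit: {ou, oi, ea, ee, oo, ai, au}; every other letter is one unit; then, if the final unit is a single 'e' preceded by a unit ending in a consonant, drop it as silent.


Word: "music" (5 letters)
Left-to-right scan:
  1. 'm' (letter)
  2. 'u' (letter)
  3. 's' (letter)
  4. 'i' (letter)
  5. 'c' (letter)
Units from scan: 5
Sound units = 5 units


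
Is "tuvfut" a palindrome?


Word: "tuvfut"
Reversed: "tufvut"
Forward == Backward? tuvfut != tufvut
Palindrome = No


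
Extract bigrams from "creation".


Word: "creation" (length 8)
Number of bigrams = 8 - 2 + 1 = 7
  Position 0: "cr"
  Position 1: "re"
  Position 2: "ea"
  Position 3: "at"
  Position 4: "ti"
  Position 5: "io"
  Position 6: "on"
Bigrams = "cr", "re", "ea", "at", "ti", "io", "on"


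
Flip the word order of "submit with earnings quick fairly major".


Original: "submit with earnings quick fairly major"
Words (1..n): submit | with | earnings | quick | fairly | major
Reversed (n..1): major | fairly | quick | earnings | with | submit
Result = "major fairly quick earnings with submit"


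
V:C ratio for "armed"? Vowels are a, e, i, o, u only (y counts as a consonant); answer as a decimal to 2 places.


Word: "armed"
Vowels (a,e,i,o,u): 2
Consonants: 3
Ratio = 2/3
= 0.67


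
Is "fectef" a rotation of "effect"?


Word: "effect", Candidate: "fectef"
Method: check if candidate is substring of word+word
"effecteffect" contains "fectef"? Yes
Is rotation = Yes


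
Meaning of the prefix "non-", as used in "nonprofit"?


Prefix: non-
Example: nonprofit = non- + profit
Meaning = not


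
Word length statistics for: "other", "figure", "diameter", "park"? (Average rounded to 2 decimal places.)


Lengths: "other"=5, "figure"=6, "diameter"=8, "park"=4
Sum = 23, Count = 4
Average = 23/4 = 5.75
= avg=5.75, min=4, max=8


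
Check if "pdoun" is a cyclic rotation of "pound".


Word: "pound", Candidate: "pdoun"
Method: check if candidate is substring of word+word
"poundpound" contains "pdoun"? No
Is rotation = No


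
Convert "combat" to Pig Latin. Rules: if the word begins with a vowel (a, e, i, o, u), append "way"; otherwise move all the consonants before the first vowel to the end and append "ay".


Word: "combat"
Starts with consonant(s) → move to end, add 'ay'
Consonant cluster: "c"
Pig Latin = "ombatcay"


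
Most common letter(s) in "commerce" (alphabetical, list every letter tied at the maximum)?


Word: "commerce"
Letter counts:
  'c': 2
  'e': 2
  'm': 2
  'o': 1
  'r': 1
Maximum count = 2
Most frequent = 'c', 'e', 'm' (2 times each)


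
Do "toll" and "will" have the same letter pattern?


Pattern of "toll": [0, 1, 2, 2]
Pattern of "will": [0, 1, 2, 2]
Patterns match
Same pattern = Yes


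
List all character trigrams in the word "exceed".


Word: "exceed" (length 6)
Number of trigrams = 6 - 3 + 1 = 4
  Position 0: "exc"
  Position 1: "xce"
  Position 2: "cee"
  Position 3: "eed"
Trigrams = "exc", "xce", "cee", "eed"


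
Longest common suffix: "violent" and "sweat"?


Word 1: "violent"
Word 2: "sweat"
Comparing from end:
  Pos -1: 't' == 't'
  Pos -2: 'n' != 'a' (stop)
LCS = "t" (length 1)


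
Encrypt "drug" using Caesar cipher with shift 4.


Word: "drug"
Shift: 4
Each letter → (letter + shift) mod 26:
  'd' (3) + 4 = 7 → 'h'
  'r' (17) + 4 = 21 → 'v'
  'u' (20) + 4 = 24 → 'y'
  'g' (6) + 4 = 10 → 'k'
Result = "hvyk"


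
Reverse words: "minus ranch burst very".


Original: "minus ranch burst very"
Words (1..n): minus | ranch | burst | very
Reversed (n..1): very | burst | ranch | minus
Result = "very burst ranch minus"


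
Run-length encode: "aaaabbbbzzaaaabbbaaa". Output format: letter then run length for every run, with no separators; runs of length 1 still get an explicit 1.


String: "aaaabbbbzzaaaabbbaaa"
Scanning for consecutive runs:
  'a' x 4
  'b' x 4
  'z' x 2
  'a' x 4
  'b' x 3
  'a' x 3
RLE = "a4b4z2a4b3a3"


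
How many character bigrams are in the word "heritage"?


Word: "heritage" (length 8)
Number of 2-grams = length - 2 + 1 = 8 - 2 + 1
= 7


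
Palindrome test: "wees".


Word: "wees"
Reversed: "seew"
Forward == Backward? wees != seew
Palindrome = No


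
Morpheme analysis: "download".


Word: "download"
Morphemes: down- / load
Each morpheme carries meaning
= 2 morphemes


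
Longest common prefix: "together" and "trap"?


Word 1: "together"
Word 2: "trap"
Comparing from start:
  Pos 0: 't' == 't'
  Pos 1: 'o' != 'r' (stop)
LCP = "t" (length 1)


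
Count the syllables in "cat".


Word: "cat"
Syllable breakdown: cat
Counting: 1 part
= 1 syllable


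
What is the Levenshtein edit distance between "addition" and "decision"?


Word 1: "addition" (length 8)
Word 2: "decision" (length 8)
One optimal edit sequence (insert/delete/substitute each cost 1):
  1. substitute 'a' -> 'd'  (+1)
  2. substitute 'd' -> 'e'  (+1)
  3. substitute 'd' -> 'c'  (+1)
  4. keep 'i'
  5. substitute 't' -> 's'  (+1)
  6. keep 'i'
  7. keep 'o'
  8. keep 'n'
Total edit operations: 4
Edit distance = 4


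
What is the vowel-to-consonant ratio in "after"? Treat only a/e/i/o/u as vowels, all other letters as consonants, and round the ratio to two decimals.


Word: "after"
Vowels (a,e,i,o,u): 2
Consonants: 3
Ratio = 2/3
= 0.67


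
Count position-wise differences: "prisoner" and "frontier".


Comparing character by character (same length = 8):
  Pos 0: 'p' vs 'f' !=
  Pos 1: 'r' vs 'r' =
  Pos 2: 'i' vs 'o' !=
  Pos 3: 's' vs 'n' !=
  Pos 4: 'o' vs 't' !=
  Pos 5: 'n' vs 'i' !=
  Pos 6: 'e' vs 'e' =
  Pos 7: 'r' vs 'r' =
Hamming distance = 5


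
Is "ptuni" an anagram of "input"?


Word 1: "input" → sorted: inptu
Word 2: "ptuni" → sorted: inptu
Same letters? inptu == inptu
Anagram = Yes


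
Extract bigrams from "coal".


Word: "coal" (length 4)
Number of bigrams = 4 - 2 + 1 = 3
  Position 0: "co"
  Position 1: "oa"
  Position 2: "al"
Bigrams = "co", "oa", "al"


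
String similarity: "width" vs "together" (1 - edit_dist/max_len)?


Word 1: "width" (length 5)
Word 2: "together" (length 8)
One optimal edit sequence:
  1. insert 't'  (+1)
  2. substitute 'w' -> 'o'  (+1)
  3. substitute 'i' -> 'g'  (+1)
  4. substitute 'd' -> 'e'  (+1)
  5. keep 't'
  6. keep 'h'
  7. insert 'e'  (+1)
  8. insert 'r'  (+1)
Edit distance = 6
Max length = max(5, 8) = 8
Similarity = 1 - 6/8
= 0.2500


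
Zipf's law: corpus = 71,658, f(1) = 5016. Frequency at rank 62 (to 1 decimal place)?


Zipf's law: f(r) = f(1) / r
f(1) = 5016
f(62) = 5016 / 62
= 80.9 occurrences


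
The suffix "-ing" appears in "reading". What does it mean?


Suffix: -ing
Example: reading (read + -ing)
Meaning = present participle


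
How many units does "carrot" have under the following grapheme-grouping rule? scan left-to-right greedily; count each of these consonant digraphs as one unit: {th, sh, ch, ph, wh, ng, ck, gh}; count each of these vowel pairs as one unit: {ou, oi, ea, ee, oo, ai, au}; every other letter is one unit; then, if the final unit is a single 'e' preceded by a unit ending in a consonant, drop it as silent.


Word: "carrot" (6 letters)
Left-to-right scan:
  1. 'c' (letter)
  2. 'a' (letter)
  3. 'r' (letter)
  4. 'r' (letter)
  5. 'o' (letter)
  6. 't' (letter)
Units from scan: 6
Sound units = 6 units


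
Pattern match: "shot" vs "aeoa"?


Pattern of "shot": [0, 1, 2, 3]
Pattern of "aeoa": [0, 1, 2, 0]
Patterns do not match
Same pattern = No


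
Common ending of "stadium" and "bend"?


Word 1: "stadium"
Word 2: "bend"
Comparing from end:
  Pos -1: 'm' != 'd' (stop)
LCS = "" (length 0)


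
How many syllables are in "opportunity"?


Word: "opportunity"
Syllable breakdown: op-por-tu-ni-ty
Counting: 5 parts
= 5 syllables


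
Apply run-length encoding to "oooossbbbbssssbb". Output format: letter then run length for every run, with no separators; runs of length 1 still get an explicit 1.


String: "oooossbbbbssssbb"
Scanning for consecutive runs:
  'o' x 4
  's' x 2
  'b' x 4
  's' x 4
  'b' x 2
RLE = "o4s2b4s4b2"


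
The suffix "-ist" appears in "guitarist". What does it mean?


Suffix: -ist
Example: guitarist (guitar + -ist)
Meaning = one who practices


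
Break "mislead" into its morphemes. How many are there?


Word: "mislead"
Morphemes: mis- | lead
Each morpheme carries meaning
= 2 morphemes


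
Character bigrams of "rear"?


Word: "rear" (length 4)
Number of bigrams = 4 - 2 + 1 = 3
  Position 0: "re"
  Position 1: "ea"
  Position 2: "ar"
Bigrams = "re", "ea", "ar"


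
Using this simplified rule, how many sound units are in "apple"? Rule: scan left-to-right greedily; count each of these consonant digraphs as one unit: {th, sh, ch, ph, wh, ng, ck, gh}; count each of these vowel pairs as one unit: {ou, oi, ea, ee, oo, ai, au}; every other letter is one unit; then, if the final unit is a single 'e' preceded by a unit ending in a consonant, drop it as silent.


Word: "apple" (5 letters)
Left-to-right scan:
  [1] 'a' (letter)
  [2] 'p' (letter)
  [3] 'p' (letter)
  [4] 'l' (letter)
  [5] 'e' (letter)
Units from scan: 5
Final unit is 'e' after a consonant -> drop as silent (-1)
Sound units = 4 units


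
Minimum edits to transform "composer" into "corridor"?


Word 1: "composer" (length 8)
Word 2: "corridor" (length 8)
One optimal edit sequence (insert/delete/substitute each cost 1):
  1. keep 'c'
  2. keep 'o'
  3. substitute 'm' -> 'r'  (+1)
  4. substitute 'p' -> 'r'  (+1)
  5. substitute 'o' -> 'i'  (+1)
  6. substitute 's' -> 'd'  (+1)
  7. substitute 'e' -> 'o'  (+1)
  8. keep 'r'
Total edit operations: 5
Edit distance = 5


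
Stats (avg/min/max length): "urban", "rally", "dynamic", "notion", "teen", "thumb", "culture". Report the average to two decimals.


Lengths: "urban"=5, "rally"=5, "dynamic"=7, "notion"=6, "teen"=4, "thumb"=5, "culture"=7
Sum = 39, Count = 7
Average = 39/7 = 5.57
= avg=5.57, min=4, max=7


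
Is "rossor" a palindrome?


Word: "rossor"
Reversed: "rossor"
Forward == Backward? rossor == rossor
Palindrome = Yes


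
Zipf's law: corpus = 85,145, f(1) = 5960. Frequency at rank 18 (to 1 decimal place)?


Zipf's law: f(r) = f(1) / r
f(1) = 5960
f(18) = 5960 / 18
= 331.1 occurrences


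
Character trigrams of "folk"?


Word: "folk" (length 4)
Number of trigrams = 4 - 3 + 1 = 2
  Position 0: "fol"
  Position 1: "olk"
Trigrams = "fol", "olk"


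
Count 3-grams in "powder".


Word: "powder" (length 6)
Number of 3-grams = length - 3 + 1 = 6 - 3 + 1
= 4


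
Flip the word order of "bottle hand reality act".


Original: "bottle hand reality act"
Words (1..n): bottle | hand | reality | act
Reversed (n..1): act | reality | hand | bottle
Result = "act reality hand bottle"


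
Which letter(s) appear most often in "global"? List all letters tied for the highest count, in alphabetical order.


Word: "global"
Letter counts:
  'a': 1
  'b': 1
  'g': 1
  'l': 2
  'o': 1
Maximum count = 2
Most frequent = 'l' (2 times each)


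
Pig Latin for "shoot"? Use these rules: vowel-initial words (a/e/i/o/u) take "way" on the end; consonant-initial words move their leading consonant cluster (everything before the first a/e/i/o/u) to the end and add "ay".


Word: "shoot"
Starts with consonant(s) → move to end, add 'ay'
Consonant cluster: "sh"
Pig Latin = "ootshay"


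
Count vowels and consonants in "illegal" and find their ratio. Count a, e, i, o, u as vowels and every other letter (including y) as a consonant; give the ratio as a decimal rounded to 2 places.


Word: "illegal"
Vowels (a,e,i,o,u): 3
Consonants: 4
Ratio = 3/4
= 0.75


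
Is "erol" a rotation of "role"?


Word: "role", Candidate: "erol"
Method: check if candidate is substring of word+word
"rolerole" contains "erol"? Yes
Is rotation = Yes


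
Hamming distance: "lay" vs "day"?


Comparing character by character (same length = 3):
  Pos 0: 'l' vs 'd' !=
  Pos 1: 'a' vs 'a' =
  Pos 2: 'y' vs 'y' =
Hamming distance = 1


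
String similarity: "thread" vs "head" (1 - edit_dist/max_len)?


Word 1: "thread" (length 6)
Word 2: "head" (length 4)
One optimal edit sequence:
  1. delete 't'  (+1)
  2. keep 'h'
  3. delete 'r'  (+1)
  4. keep 'e'
  5. keep 'a'
  6. keep 'd'
Edit distance = 2
Max length = max(6, 4) = 6
Similarity = 1 - 2/6
= 0.6667


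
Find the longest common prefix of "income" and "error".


Word 1: "income"
Word 2: "error"
Comparing from start:
  Pos 0: 'i' != 'e' (stop)
LCP = "" (length 0)


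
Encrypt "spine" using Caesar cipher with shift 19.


Word: "spine"
Shift: 19
Each letter → (letter + shift) mod 26:
  's' (18) + 19 = 11 → 'l'
  'p' (15) + 19 = 8 → 'i'
  'i' (8) + 19 = 1 → 'b'
  'n' (13) + 19 = 6 → 'g'
  'e' (4) + 19 = 23 → 'x'
Result = "libgx"


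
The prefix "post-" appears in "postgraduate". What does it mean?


Prefix: post-
As in: postgraduate -> post- + graduate
Meaning = after


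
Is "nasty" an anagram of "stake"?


Word 1: "stake" → sorted: aekst
Word 2: "nasty" → sorted: ansty
Same letters? aekst != ansty
Anagram = No


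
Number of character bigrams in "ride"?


Word: "ride" (length 4)
Number of 2-grams = length - 2 + 1 = 4 - 2 + 1
= 3


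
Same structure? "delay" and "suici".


Pattern of "delay": [0, 1, 2, 3, 4]
Pattern of "suici": [0, 1, 2, 3, 2]
Patterns do not match
Same pattern = No


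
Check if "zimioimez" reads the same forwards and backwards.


Word: "zimioimez"
Reversed: "zemioimiz"
Forward == Backward? zimioimez != zemioimiz
Palindrome = No


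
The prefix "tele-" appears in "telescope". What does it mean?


Prefix: tele-
As in: telescope -> tele- + scope
Meaning = distant


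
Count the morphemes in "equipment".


Word: "equipment"
Morphemes: equip + -ment
Each morpheme carries meaning
= 2 morphemes


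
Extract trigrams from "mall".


Word: "mall" (length 4)
Number of trigrams = 4 - 3 + 1 = 2
  Position 0: "mal"
  Position 1: "all"
Trigrams = "mal", "all"


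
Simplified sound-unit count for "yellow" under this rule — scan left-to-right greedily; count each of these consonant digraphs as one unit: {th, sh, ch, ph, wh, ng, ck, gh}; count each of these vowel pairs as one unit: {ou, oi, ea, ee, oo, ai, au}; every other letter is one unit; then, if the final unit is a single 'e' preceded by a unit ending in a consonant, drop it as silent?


Word: "yellow" (6 letters)
Left-to-right scan:
  [1] 'y' (letter)
  [2] 'e' (letter)
  [3] 'l' (letter)
  [4] 'l' (letter)
  [5] 'o' (letter)
  [6] 'w' (letter)
Units from scan: 6
Sound units = 6 units


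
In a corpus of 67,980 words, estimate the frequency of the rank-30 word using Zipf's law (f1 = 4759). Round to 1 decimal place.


Zipf's law: f(r) = f(1) / r
f(1) = 4759
f(30) = 4759 / 30
= 158.6 occurrences


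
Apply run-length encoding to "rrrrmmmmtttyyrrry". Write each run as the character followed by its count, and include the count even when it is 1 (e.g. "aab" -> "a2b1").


String: "rrrrmmmmtttyyrrry"
Scanning for consecutive runs:
  'r' x 4
  'm' x 4
  't' x 3
  'y' x 2
  'r' x 3
  'y' x 1
RLE = "r4m4t3y2r3y1"


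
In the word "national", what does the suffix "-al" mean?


Suffix: -al
Example: national (nation + -al)
Meaning = relating to


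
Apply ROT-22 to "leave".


Word: "leave"
Shift: 22
Each letter → (letter + shift) mod 26:
  'l' (11) + 22 = 7 → 'h'
  'e' (4) + 22 = 0 → 'a'
  'a' (0) + 22 = 22 → 'w'
  'v' (21) + 22 = 17 → 'r'
  'e' (4) + 22 = 0 → 'a'
Result = "hawra"


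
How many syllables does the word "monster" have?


Word: "monster"
Syllable breakdown: mon / ster
Counting: 2 parts
= 2 syllables


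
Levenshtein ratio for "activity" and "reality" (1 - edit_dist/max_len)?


Word 1: "activity" (length 8)
Word 2: "reality" (length 7)
One optimal edit sequence:
  1. delete 'a'  (+1)
  2. substitute 'c' -> 'r'  (+1)
  3. substitute 't' -> 'e'  (+1)
  4. substitute 'i' -> 'a'  (+1)
  5. substitute 'v' -> 'l'  (+1)
  6. keep 'i'
  7. keep 't'
  8. keep 'y'
Edit distance = 5
Max length = max(8, 7) = 8
Similarity = 1 - 5/8
= 0.3750


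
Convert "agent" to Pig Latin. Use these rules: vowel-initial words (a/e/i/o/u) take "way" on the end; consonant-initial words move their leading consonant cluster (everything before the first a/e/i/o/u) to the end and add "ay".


Word: "agent"
Starts with vowel → add 'way'
Pig Latin = "agentway"


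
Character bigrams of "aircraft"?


Word: "aircraft" (length 8)
Number of bigrams = 8 - 2 + 1 = 7
  Position 0: "ai"
  Position 1: "ir"
  Position 2: "rc"
  Position 3: "cr"
  Position 4: "ra"
  Position 5: "af"
  Position 6: "ft"
Bigrams = "ai", "ir", "rc", "cr", "ra", "af", "ft"


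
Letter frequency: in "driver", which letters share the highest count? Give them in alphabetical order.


Word: "driver"
Letter counts:
  'd': 1
  'e': 1
  'i': 1
  'r': 2
  'v': 1
Maximum count = 2
Most frequent = 'r' (2 times each)


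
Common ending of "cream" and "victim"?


Word 1: "cream"
Word 2: "victim"
Comparing from end:
  Pos -1: 'm' == 'm'
  Pos -2: 'a' != 'i' (stop)
LCS = "m" (length 1)


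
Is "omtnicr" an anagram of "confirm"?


Word 1: "confirm" → sorted: cfimnor
Word 2: "omtnicr" → sorted: cimnort
Same letters? cfimnor != cimnort
Anagram = No


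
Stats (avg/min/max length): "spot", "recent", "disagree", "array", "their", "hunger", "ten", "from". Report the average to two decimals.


Lengths: "spot"=4, "recent"=6, "disagree"=8, "array"=5, "their"=5, "hunger"=6, "ten"=3, "from"=4
Sum = 41, Count = 8
Average = 41/8 = 5.13
= avg=5.13, min=3, max=8


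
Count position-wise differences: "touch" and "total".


Comparing character by character (same length = 5):
  Pos 0: 't' vs 't' =
  Pos 1: 'o' vs 'o' =
  Pos 2: 'u' vs 't' !=
  Pos 3: 'c' vs 'a' !=
  Pos 4: 'h' vs 'l' !=
Hamming distance = 3


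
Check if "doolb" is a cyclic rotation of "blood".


Word: "blood", Candidate: "doolb"
Method: check if candidate is substring of word+word
"bloodblood" contains "doolb"? No
Is rotation = No


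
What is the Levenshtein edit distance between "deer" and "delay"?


Word 1: "deer" (length 4)
Word 2: "delay" (length 5)
One optimal edit sequence (insert/delete/substitute each cost 1):
  1. keep 'd'
  2. keep 'e'
  3. insert 'l'  (+1)
  4. substitute 'e' -> 'a'  (+1)
  5. substitute 'r' -> 'y'  (+1)
Total edit operations: 3
Edit distance = 3


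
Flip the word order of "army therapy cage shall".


Original: "army therapy cage shall"
Words (1..n): army | therapy | cage | shall
Reversed (n..1): shall | cage | therapy | army
Result = "shall cage therapy army"


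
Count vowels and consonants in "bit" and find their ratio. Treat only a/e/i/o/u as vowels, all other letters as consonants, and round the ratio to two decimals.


Word: "bit"
Vowels (a,e,i,o,u): 1
Consonants: 2
Ratio = 1/2
= 0.50


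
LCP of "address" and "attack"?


Word 1: "address"
Word 2: "attack"
Comparing from start:
  Pos 0: 'a' == 'a'
  Pos 1: 'd' != 't' (stop)
LCP = "a" (length 1)


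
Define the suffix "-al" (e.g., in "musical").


Suffix: -al
Example: musical (music + -al)
Meaning = relating to


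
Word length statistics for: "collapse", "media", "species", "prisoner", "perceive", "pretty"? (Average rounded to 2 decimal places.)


Lengths: "collapse"=8, "media"=5, "species"=7, "prisoner"=8, "perceive"=8, "pretty"=6
Sum = 42, Count = 6
Average = 42/6 = 7.00
= avg=7.00, min=5, max=8


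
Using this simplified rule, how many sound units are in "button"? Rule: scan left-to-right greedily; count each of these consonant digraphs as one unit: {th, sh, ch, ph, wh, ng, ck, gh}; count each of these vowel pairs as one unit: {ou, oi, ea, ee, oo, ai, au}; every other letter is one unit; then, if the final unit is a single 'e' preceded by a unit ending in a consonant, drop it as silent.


Word: "button" (6 letters)
Left-to-right scan:
  [1] 'b' (letter)
  [2] 'u' (letter)
  [3] 't' (letter)
  [4] 't' (letter)
  [5] 'o' (letter)
  [6] 'n' (letter)
Units from scan: 6
Sound units = 6 units


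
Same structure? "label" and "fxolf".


Pattern of "label": [0, 1, 2, 3, 0]
Pattern of "fxolf": [0, 1, 2, 3, 0]
Patterns match
Same pattern = Yes


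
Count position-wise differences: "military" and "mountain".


Comparing character by character (same length = 8):
  Pos 0: 'm' vs 'm' =
  Pos 1: 'i' vs 'o' !=
  Pos 2: 'l' vs 'u' !=
  Pos 3: 'i' vs 'n' !=
  Pos 4: 't' vs 't' =
  Pos 5: 'a' vs 'a' =
  Pos 6: 'r' vs 'i' !=
  Pos 7: 'y' vs 'n' !=
Hamming distance = 5


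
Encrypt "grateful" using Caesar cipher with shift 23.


Word: "grateful"
Shift: 23
Each letter → (letter + shift) mod 26:
  'g' (6) + 23 = 3 → 'd'
  'r' (17) + 23 = 14 → 'o'
  'a' (0) + 23 = 23 → 'x'
  't' (19) + 23 = 16 → 'q'
  'e' (4) + 23 = 1 → 'b'
  'f' (5) + 23 = 2 → 'c'
  'u' (20) + 23 = 17 → 'r'
  'l' (11) + 23 = 8 → 'i'
Result = "doxqbcri"


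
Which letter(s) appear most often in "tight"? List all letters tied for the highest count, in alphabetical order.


Word: "tight"
Letter counts:
  'g': 1
  'h': 1
  'i': 1
  't': 2
Maximum count = 2
Most frequent = 't' (2 times each)


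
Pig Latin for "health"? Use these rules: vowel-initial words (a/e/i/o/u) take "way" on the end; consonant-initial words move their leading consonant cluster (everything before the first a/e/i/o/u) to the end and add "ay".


Word: "health"
Starts with consonant(s) → move to end, add 'ay'
Consonant cluster: "h"
Pig Latin = "ealthhay"


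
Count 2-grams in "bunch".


Word: "bunch" (length 5)
Number of 2-grams = length - 2 + 1 = 5 - 2 + 1
= 4


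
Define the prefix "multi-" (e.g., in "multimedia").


Prefix: multi-
As in: multimedia -> multi- + media
Meaning = many


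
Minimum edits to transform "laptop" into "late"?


Word 1: "laptop" (length 6)
Word 2: "late" (length 4)
One optimal edit sequence (insert/delete/substitute each cost 1):
  1. keep 'l'
  2. keep 'a'
  3. delete 'p'  (+1)
  4. keep 't'
  5. delete 'o'  (+1)
  6. substitute 'p' -> 'e'  (+1)
Total edit operations: 3
Edit distance = 3


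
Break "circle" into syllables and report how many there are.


Word: "circle"
Syllable breakdown: cir · cle
Counting: 2 parts
= 2 syllables


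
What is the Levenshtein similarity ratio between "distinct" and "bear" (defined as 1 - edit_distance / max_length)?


Word 1: "distinct" (length 8)
Word 2: "bear" (length 4)
One optimal edit sequence:
  1. delete 'd'  (+1)
  2. delete 'i'  (+1)
  3. delete 's'  (+1)
  4. delete 't'  (+1)
  5. substitute 'i' -> 'b'  (+1)
  6. substitute 'n' -> 'e'  (+1)
  7. substitute 'c' -> 'a'  (+1)
  8. substitute 't' -> 'r'  (+1)
Edit distance = 8
Max length = max(8, 4) = 8
Similarity = 1 - 8/8
= 0.0000


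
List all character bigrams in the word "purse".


Word: "purse" (length 5)
Number of bigrams = 5 - 2 + 1 = 4
  Position 0: "pu"
  Position 1: "ur"
  Position 2: "rs"
  Position 3: "se"
Bigrams = "pu", "ur", "rs", "se"


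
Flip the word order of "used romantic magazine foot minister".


Original: "used romantic magazine foot minister"
Words (1..n): used | romantic | magazine | foot | minister
Reversed (n..1): minister | foot | magazine | romantic | used
Result = "minister foot magazine romantic used"


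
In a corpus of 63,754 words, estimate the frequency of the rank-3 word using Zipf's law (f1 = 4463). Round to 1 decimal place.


Zipf's law: f(r) = f(1) / r
f(1) = 4463
f(3) = 4463 / 3
= 1487.7 occurrences


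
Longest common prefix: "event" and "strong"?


Word 1: "event"
Word 2: "strong"
Comparing from start:
  Pos 0: 'e' != 's' (stop)
LCP = "" (length 0)


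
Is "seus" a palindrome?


Word: "seus"
Reversed: "sues"
Forward == Backward? seus != sues
Palindrome = No


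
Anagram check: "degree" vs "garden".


Word 1: "degree" → sorted: deeegr
Word 2: "garden" → sorted: adegnr
Same letters? deeegr != adegnr
Anagram = No


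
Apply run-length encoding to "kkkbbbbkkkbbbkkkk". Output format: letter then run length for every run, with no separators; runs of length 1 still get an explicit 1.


String: "kkkbbbbkkkbbbkkkk"
Scanning for consecutive runs:
  'k' x 3
  'b' x 4
  'k' x 3
  'b' x 3
  'k' x 4
RLE = "k3b4k3b3k4"


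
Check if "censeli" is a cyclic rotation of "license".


Word: "license", Candidate: "censeli"
Method: check if candidate is substring of word+word
"licenselicense" contains "censeli"? Yes
Is rotation = Yes


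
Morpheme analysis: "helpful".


Word: "helpful"
Morphemes: help / -ful
Each morpheme carries meaning
= 2 morphemes


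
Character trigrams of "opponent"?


Word: "opponent" (length 8)
Number of trigrams = 8 - 3 + 1 = 6
  Position 0: "opp"
  Position 1: "ppo"
  Position 2: "pon"
  Position 3: "one"
  Position 4: "nen"
  Position 5: "ent"
Trigrams = "opp", "ppo", "pon", "one", "nen", "ent"


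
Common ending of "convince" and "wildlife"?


Word 1: "convince"
Word 2: "wildlife"
Comparing from end:
  Pos -1: 'e' == 'e'
  Pos -2: 'c' != 'f' (stop)
LCS = "e" (length 1)


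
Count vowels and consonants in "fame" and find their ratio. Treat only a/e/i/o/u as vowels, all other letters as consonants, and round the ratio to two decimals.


Word: "fame"
Vowels (a,e,i,o,u): 2
Consonants: 2
Ratio = 2/2
= 1.00


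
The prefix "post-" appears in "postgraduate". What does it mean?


Prefix: post-
As in: postgraduate -> post- + graduate
Meaning = after


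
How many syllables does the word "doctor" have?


Word: "doctor"
Syllable breakdown: doc-tor
Counting: 2 parts
= 2 syllables


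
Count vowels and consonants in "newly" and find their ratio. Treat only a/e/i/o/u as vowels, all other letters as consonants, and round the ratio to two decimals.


Word: "newly"
Vowels (a,e,i,o,u): 1
Consonants: 4
Ratio = 1/4
= 0.25


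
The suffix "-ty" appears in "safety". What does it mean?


Suffix: -ty
As in: safety -> safe + -ty
Meaning = quality of


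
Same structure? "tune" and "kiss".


Pattern of "tune": [0, 1, 2, 3]
Pattern of "kiss": [0, 1, 2, 2]
Patterns do not match
Same pattern = No


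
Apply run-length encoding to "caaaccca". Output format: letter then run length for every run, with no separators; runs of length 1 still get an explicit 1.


String: "caaaccca"
Scanning for consecutive runs:
  'c' x 1
  'a' x 3
  'c' x 3
  'a' x 1
RLE = "c1a3c3a1"


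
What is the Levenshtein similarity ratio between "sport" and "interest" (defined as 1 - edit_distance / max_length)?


Word 1: "sport" (length 5)
Word 2: "interest" (length 8)
One optimal edit sequence:
  1. insert 'i'  (+1)
  2. substitute 's' -> 'n'  (+1)
  3. substitute 'p' -> 't'  (+1)
  4. substitute 'o' -> 'e'  (+1)
  5. keep 'r'
  6. insert 'e'  (+1)
  7. insert 's'  (+1)
  8. keep 't'
Edit distance = 6
Max length = max(5, 8) = 8
Similarity = 1 - 6/8
= 0.2500


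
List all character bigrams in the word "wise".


Word: "wise" (length 4)
Number of bigrams = 4 - 2 + 1 = 3
  Position 0: "wi"
  Position 1: "is"
  Position 2: "se"
Bigrams = "wi", "is", "se"


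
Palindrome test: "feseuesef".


Word: "feseuesef"
Reversed: "feseuesef"
Forward == Backward? feseuesef == feseuesef
Palindrome = Yes


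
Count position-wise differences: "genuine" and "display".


Comparing character by character (same length = 7):
  Pos 0: 'g' vs 'd' !=
  Pos 1: 'e' vs 'i' !=
  Pos 2: 'n' vs 's' !=
  Pos 3: 'u' vs 'p' !=
  Pos 4: 'i' vs 'l' !=
  Pos 5: 'n' vs 'a' !=
  Pos 6: 'e' vs 'y' !=
Hamming distance = 7


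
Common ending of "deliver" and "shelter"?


Word 1: "deliver"
Word 2: "shelter"
Comparing from end:
  Pos -1: 'r' == 'r'
  Pos -2: 'e' == 'e'
  Pos -3: 'v' != 't' (stop)
LCS = "er" (length 2)


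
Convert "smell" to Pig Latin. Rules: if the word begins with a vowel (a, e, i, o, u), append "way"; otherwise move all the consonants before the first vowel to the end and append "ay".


Word: "smell"
Starts with consonant(s) → move to end, add 'ay'
Consonant cluster: "sm"
Pig Latin = "ellsmay"


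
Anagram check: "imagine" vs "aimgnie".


Word 1: "imagine" → sorted: aegiimn
Word 2: "aimgnie" → sorted: aegiimn
Same letters? aegiimn == aegiimn
Anagram = Yes


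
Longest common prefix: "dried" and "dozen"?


Word 1: "dried"
Word 2: "dozen"
Comparing from start:
  Pos 0: 'd' == 'd'
  Pos 1: 'r' != 'o' (stop)
LCP = "d" (length 1)


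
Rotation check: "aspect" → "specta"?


Word: "aspect", Candidate: "specta"
Method: check if candidate is substring of word+word
"aspectaspect" contains "specta"? Yes
Is rotation = Yes


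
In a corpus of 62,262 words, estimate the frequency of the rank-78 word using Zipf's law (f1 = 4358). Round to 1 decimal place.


Zipf's law: f(r) = f(1) / r
f(1) = 4358
f(78) = 4358 / 78
= 55.9 occurrences


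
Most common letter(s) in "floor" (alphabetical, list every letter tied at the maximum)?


Word: "floor"
Letter counts:
  'f': 1
  'l': 1
  'o': 2
  'r': 1
Maximum count = 2
Most frequent = 'o' (2 times each)


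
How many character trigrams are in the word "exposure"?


Word: "exposure" (length 8)
Number of 3-grams = length - 3 + 1 = 8 - 3 + 1
= 6


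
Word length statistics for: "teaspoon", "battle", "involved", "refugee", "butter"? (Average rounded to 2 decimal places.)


Lengths: "teaspoon"=8, "battle"=6, "involved"=8, "refugee"=7, "butter"=6
Sum = 35, Count = 5
Average = 35/5 = 7.00
= avg=7.00, min=6, max=8


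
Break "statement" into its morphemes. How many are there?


Word: "statement"
Morphemes: state / -ment
Each morpheme carries meaning
= 2 morphemes


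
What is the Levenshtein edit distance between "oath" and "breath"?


Word 1: "oath" (length 4)
Word 2: "breath" (length 6)
One optimal edit sequence (insert/delete/substitute each cost 1):
  1. insert 'b'  (+1)
  2. insert 'r'  (+1)
  3. substitute 'o' -> 'e'  (+1)
  4. keep 'a'
  5. keep 't'
  6. keep 'h'
Total edit operations: 3
Edit distance = 3


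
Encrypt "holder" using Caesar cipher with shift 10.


Word: "holder"
Shift: 10
Each letter → (letter + shift) mod 26:
  'h' (7) + 10 = 17 → 'r'
  'o' (14) + 10 = 24 → 'y'
  'l' (11) + 10 = 21 → 'v'
  'd' (3) + 10 = 13 → 'n'
  'e' (4) + 10 = 14 → 'o'
  'r' (17) + 10 = 1 → 'b'
Result = "ryvnob"


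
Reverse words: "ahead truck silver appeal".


Original: "ahead truck silver appeal"
Words (1..n): ahead | truck | silver | appeal
Reversed (n..1): appeal | silver | truck | ahead
Result = "appeal silver truck ahead"


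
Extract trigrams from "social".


Word: "social" (length 6)
Number of trigrams = 6 - 3 + 1 = 4
  Position 0: "soc"
  Position 1: "oci"
  Position 2: "cia"
  Position 3: "ial"
Trigrams = "soc", "oci", "cia", "ial"


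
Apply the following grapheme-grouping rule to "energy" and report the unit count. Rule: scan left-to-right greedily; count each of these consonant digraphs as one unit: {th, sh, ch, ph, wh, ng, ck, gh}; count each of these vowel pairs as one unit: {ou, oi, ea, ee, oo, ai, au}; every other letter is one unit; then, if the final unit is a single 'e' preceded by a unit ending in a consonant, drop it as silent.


Word: "energy" (6 letters)
Left-to-right scan:
  (1) 'e' (letter)
  (2) 'n' (letter)
  (3) 'e' (letter)
  (4) 'r' (letter)
  (5) 'g' (letter)
  (6) 'y' (letter)
Units from scan: 6
Sound units = 6 units


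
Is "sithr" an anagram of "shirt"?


Word 1: "shirt" → sorted: hirst
Word 2: "sithr" → sorted: hirst
Same letters? hirst == hirst
Anagram = Yes


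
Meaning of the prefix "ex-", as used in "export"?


Prefix: ex-
Example: export = ex- + port
Meaning = out / former


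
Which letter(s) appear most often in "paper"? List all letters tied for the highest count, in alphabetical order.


Word: "paper"
Letter counts:
  'a': 1
  'e': 1
  'p': 2
  'r': 1
Maximum count = 2
Most frequent = 'p' (2 times each)


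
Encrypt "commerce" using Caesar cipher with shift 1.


Word: "commerce"
Shift: 1
Each letter → (letter + shift) mod 26:
  'c' (2) + 1 = 3 → 'd'
  'o' (14) + 1 = 15 → 'p'
  'm' (12) + 1 = 13 → 'n'
  'm' (12) + 1 = 13 → 'n'
  'e' (4) + 1 = 5 → 'f'
  'r' (17) + 1 = 18 → 's'
  'c' (2) + 1 = 3 → 'd'
  'e' (4) + 1 = 5 → 'f'
Result = "dpnnfsdf"


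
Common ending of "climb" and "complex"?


Word 1: "climb"
Word 2: "complex"
Comparing from end:
  Pos -1: 'b' != 'x' (stop)
LCS = "" (length 0)


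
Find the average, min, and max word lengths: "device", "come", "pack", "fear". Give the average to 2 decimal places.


Lengths: "device"=6, "come"=4, "pack"=4, "fear"=4
Sum = 18, Count = 4
Average = 18/4 = 4.50
= avg=4.50, min=4, max=6


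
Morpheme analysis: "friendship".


Word: "friendship"
Morphemes: friend + -ship
Each morpheme carries meaning
= 2 morphemes


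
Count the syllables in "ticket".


Word: "ticket"
Syllable breakdown: tick / et
Counting: 2 parts
= 2 syllables


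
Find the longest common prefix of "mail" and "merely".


Word 1: "mail"
Word 2: "merely"
Comparing from start:
  Pos 0: 'm' == 'm'
  Pos 1: 'a' != 'e' (stop)
LCP = "m" (length 1)


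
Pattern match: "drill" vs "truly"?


Pattern of "drill": [0, 1, 2, 3, 3]
Pattern of "truly": [0, 1, 2, 3, 4]
Patterns do not match
Same pattern = No


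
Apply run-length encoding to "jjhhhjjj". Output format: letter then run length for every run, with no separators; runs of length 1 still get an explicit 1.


String: "jjhhhjjj"
Scanning for consecutive runs:
  'j' x 2
  'h' x 3
  'j' x 3
RLE = "j2h3j3"


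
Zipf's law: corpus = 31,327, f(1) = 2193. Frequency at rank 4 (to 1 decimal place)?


Zipf's law: f(r) = f(1) / r
f(1) = 2193
f(4) = 2193 / 4
= 548.3 occurrences


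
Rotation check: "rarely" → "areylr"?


Word: "rarely", Candidate: "areylr"
Method: check if candidate is substring of word+word
"rarelyrarely" contains "areylr"? No
Is rotation = No


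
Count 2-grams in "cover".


Word: "cover" (length 5)
Number of 2-grams = length - 2 + 1 = 5 - 2 + 1
= 4


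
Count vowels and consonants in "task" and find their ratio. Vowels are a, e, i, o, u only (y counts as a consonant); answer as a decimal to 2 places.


Word: "task"
Vowels (a,e,i,o,u): 1
Consonants: 3
Ratio = 1/3
= 0.33


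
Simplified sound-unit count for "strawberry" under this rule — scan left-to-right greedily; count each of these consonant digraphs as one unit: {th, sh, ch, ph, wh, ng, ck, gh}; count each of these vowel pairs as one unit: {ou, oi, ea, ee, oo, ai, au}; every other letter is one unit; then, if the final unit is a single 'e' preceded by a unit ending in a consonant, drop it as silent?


Word: "strawberry" (10 letters)
Left-to-right scan:
  (1) 's' (letter)
  (2) 't' (letter)
  (3) 'r' (letter)
  (4) 'a' (letter)
  (5) 'w' (letter)
  (6) 'b' (letter)
  (7) 'e' (letter)
  (8) 'r' (letter)
  (9) 'r' (letter)
  (10) 'y' (letter)
Units from scan: 10
Sound units = 10 units


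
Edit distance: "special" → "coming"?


Word 1: "special" (length 7)
Word 2: "coming" (length 6)
One optimal edit sequence (insert/delete/substitute each cost 1):
  1. delete 's'  (+1)
  2. substitute 'p' -> 'c'  (+1)
  3. substitute 'e' -> 'o'  (+1)
  4. substitute 'c' -> 'm'  (+1)
  5. keep 'i'
  6. substitute 'a' -> 'n'  (+1)
  7. substitute 'l' -> 'g'  (+1)
Total edit operations: 6
Edit distance = 6


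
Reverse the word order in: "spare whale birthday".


Original: "spare whale birthday"
Words (1..n): spare | whale | birthday
Reversed (n..1): birthday | whale | spare
Result = "birthday whale spare"


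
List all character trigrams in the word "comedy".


Word: "comedy" (length 6)
Number of trigrams = 6 - 3 + 1 = 4
  Position 0: "com"
  Position 1: "ome"
  Position 2: "med"
  Position 3: "edy"
Trigrams = "com", "ome", "med", "edy"


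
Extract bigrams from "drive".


Word: "drive" (length 5)
Number of bigrams = 5 - 2 + 1 = 4
  Position 0: "dr"
  Position 1: "ri"
  Position 2: "iv"
  Position 3: "ve"
Bigrams = "dr", "ri", "iv", "ve"


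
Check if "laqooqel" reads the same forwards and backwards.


Word: "laqooqel"
Reversed: "leqooqal"
Forward == Backward? laqooqel != leqooqal
Palindrome = No


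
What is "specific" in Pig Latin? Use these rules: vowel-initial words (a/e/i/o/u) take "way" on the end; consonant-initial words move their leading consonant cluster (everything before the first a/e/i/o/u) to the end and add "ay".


Word: "specific"
Starts with consonant(s) → move to end, add 'ay'
Consonant cluster: "sp"
Pig Latin = "ecificspay"


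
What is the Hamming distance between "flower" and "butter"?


Comparing character by character (same length = 6):
  Pos 0: 'f' vs 'b' !=
  Pos 1: 'l' vs 'u' !=
  Pos 2: 'o' vs 't' !=
  Pos 3: 'w' vs 't' !=
  Pos 4: 'e' vs 'e' =
  Pos 5: 'r' vs 'r' =
Hamming distance = 4


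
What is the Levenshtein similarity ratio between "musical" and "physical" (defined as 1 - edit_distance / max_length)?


Word 1: "musical" (length 7)
Word 2: "physical" (length 8)
One optimal edit sequence:
  1. insert 'p'  (+1)
  2. substitute 'm' -> 'h'  (+1)
  3. substitute 'u' -> 'y'  (+1)
  4. keep 's'
  5. keep 'i'
  6. keep 'c'
  7. keep 'a'
  8. keep 'l'
Edit distance = 3
Max length = max(7, 8) = 8
Similarity = 1 - 3/8
= 0.6250


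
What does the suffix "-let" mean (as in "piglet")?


Suffix: -let
Example: piglet (pig + -let)
Meaning = small


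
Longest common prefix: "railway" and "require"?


Word 1: "railway"
Word 2: "require"
Comparing from start:
  Pos 0: 'r' == 'r'
  Pos 1: 'a' != 'e' (stop)
LCP = "r" (length 1)


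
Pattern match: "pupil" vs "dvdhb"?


Pattern of "pupil": [0, 1, 0, 2, 3]
Pattern of "dvdhb": [0, 1, 0, 2, 3]
Patterns match
Same pattern = Yes


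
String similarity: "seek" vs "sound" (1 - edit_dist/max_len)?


Word 1: "seek" (length 4)
Word 2: "sound" (length 5)
One optimal edit sequence:
  1. keep 's'
  2. insert 'o'  (+1)
  3. substitute 'e' -> 'u'  (+1)
  4. substitute 'e' -> 'n'  (+1)
  5. substitute 'k' -> 'd'  (+1)
Edit distance = 4
Max length = max(4, 5) = 5
Similarity = 1 - 4/5
= 0.2000
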